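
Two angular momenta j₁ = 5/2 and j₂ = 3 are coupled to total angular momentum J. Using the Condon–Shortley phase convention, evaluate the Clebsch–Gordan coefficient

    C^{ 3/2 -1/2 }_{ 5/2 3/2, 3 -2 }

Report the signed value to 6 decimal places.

√[4·4!1!2!/8! · 4!1!1!5!1!2!] = √(192/7)
  +(−1)^0/∏(0,4,1,1,0,1)! = 1/24  (running 1/24)
  +(−1)^1/∏(1,3,0,0,1,2)! = -1/12  (running -1/24)
⟨..|..⟩ = √(192/7)·(-1/24) = -0.218218

−√(1/21) = -0.218218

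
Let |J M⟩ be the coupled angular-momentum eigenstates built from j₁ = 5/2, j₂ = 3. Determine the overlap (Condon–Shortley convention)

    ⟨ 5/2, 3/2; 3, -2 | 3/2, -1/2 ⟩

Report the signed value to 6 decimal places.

−√(1/21) ≈ -0.218218

√[4·4!1!2!/8! · 4!1!1!5!1!2!] = √(192/7)
  +(−1)^0/∏(0,4,1,1,0,1)! = 1/24  (running 1/24)
  +(−1)^1/∏(1,3,0,0,1,2)! = -1/12  (running -1/24)
⟨..|..⟩ = √(192/7)·(-1/24) = -0.218218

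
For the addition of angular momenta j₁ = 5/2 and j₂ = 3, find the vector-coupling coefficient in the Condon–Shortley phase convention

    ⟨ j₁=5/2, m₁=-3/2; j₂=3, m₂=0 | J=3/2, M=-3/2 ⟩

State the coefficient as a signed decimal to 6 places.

triangle: 4!*1!*2!/8! = 48/40320
(j±m)!: 1!*4!*3!*3!*0!*3! = 5184
prefactor² = (2J+1)*Δ*N² = 864/35
  k=3: −1/(3!*1!*1!*0!*0!*2!) = -1/12
Σ = -1/12  ⇒  CG² = 864/35*(-1/12)² = 6/35
CG = −√(6/35) = -0.414039

−√(6/35) = -0.414039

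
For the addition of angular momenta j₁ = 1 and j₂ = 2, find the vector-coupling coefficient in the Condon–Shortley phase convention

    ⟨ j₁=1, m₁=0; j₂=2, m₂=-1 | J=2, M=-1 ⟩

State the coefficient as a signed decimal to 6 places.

√[5·1!1!3!/6! · 1!1!1!3!1!3!] = √(3/2)
  +(−1)^0/∏(0,1,1,1,0,2)! = 1/2  (running 1/2)
  +(−1)^1/∏(1,0,0,0,1,3)! = -1/6  (running 1/3)
⟨..|..⟩ = √(3/2)·(1/3) = +0.408248

+√(1/6) ≈ +0.408248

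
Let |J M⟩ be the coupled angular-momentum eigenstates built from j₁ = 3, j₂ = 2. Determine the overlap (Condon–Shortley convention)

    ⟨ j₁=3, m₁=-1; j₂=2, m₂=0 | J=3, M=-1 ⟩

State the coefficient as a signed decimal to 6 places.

-0.387298

√[7·2!4!2!/9! · 2!4!2!2!2!4!] = √(256/15)
  +(−1)^0/∏(0,2,4,2,0,0)! = 1/96  (running 1/96)
  +(−1)^1/∏(1,1,3,1,1,1)! = -1/6  (running -5/32)
  +(−1)^2/∏(2,0,2,0,2,2)! = 1/16  (running -3/32)
⟨..|..⟩ = √(256/15)·(-3/32) = -0.387298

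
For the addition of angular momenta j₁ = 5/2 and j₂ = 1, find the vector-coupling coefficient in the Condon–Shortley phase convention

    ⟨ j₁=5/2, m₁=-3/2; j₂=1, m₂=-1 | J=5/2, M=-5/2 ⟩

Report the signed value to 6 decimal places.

+√(2/7) ≈ +0.534522

j₁+j₂−J=1  J+j₁−j₂=4  J−j₁+j₂=1  j₁+j₂+J+1=7
(j₁±m₁, j₂±m₂, J±M) = (1,4,0,2,0,5)
P² = 1152/7
sum k=0..0:
  [0] +1/24 = 1/24
S = 1/24
C² = P²·S² = 2/7 ; C = +0.534522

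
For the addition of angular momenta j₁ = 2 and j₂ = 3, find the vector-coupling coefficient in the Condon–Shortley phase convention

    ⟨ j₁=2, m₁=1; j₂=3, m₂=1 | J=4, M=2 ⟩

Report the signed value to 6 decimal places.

+0.188982

√[9·1!3!5!/10! · 3!1!4!2!6!2!] = √(5184/7)
  +(−1)^0/∏(0,1,1,4,2,1)! = 1/48  (running 1/48)
  +(−1)^1/∏(1,0,0,3,3,2)! = -1/72  (running 1/144)
⟨..|..⟩ = √(5184/7)·(1/144) = +0.188982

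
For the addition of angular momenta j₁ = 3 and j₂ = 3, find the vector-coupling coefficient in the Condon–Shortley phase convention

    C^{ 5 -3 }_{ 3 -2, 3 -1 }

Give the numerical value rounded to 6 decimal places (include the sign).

−√(1/6) = -0.408248

√[11·1!5!5!/12! · 1!5!2!4!2!8!] = √(153600)
  +(−1)^0/∏(0,1,5,2,0,3)! = 1/1440  (running 1/1440)
  +(−1)^1/∏(1,0,4,1,1,4)! = -1/576  (running -1/960)
⟨..|..⟩ = √(153600)·(-1/960) = -0.408248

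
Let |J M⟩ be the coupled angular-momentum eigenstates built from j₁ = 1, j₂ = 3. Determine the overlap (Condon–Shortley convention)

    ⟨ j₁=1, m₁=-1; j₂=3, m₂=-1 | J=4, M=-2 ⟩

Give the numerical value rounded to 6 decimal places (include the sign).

+0.731925  (= +√(15/28))

√[9·0!2!6!/9! · 0!2!2!4!2!6!] = √(34560/7)
  +(−1)^0/∏(0,0,2,2,0,4)! = 1/96  (running 1/96)
⟨..|..⟩ = √(34560/7)·(1/96) = +0.731925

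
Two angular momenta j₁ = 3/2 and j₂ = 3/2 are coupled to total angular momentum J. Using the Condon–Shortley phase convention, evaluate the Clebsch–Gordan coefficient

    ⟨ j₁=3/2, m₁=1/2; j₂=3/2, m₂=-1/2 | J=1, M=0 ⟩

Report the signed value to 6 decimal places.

−√(1/20) = -0.223607

j₁+j₂−J=2  J+j₁−j₂=1  J−j₁+j₂=1  j₁+j₂+J+1=5
(j₁±m₁, j₂±m₂, J±M) = (2,1,1,2,1,1)
P² = 1/5
sum k=0..1:
  [0] +1/2 = 1/2
  [1] −1/1 = -1
S = -1/2
C² = P²·S² = 1/20 ; C = -0.223607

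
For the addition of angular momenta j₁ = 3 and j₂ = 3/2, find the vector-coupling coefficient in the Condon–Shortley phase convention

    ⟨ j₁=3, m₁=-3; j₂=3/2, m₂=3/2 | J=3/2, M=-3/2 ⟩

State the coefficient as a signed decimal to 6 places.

√[4·3!3!0!/7! · 0!6!3!0!0!3!] = √(5184/7)
  +(−1)^3/∏(3,0,3,0,0,0)! = -1/36  (running -1/36)
⟨..|..⟩ = √(5184/7)·(-1/36) = -0.755929

−√(4/7) ≈ -0.755929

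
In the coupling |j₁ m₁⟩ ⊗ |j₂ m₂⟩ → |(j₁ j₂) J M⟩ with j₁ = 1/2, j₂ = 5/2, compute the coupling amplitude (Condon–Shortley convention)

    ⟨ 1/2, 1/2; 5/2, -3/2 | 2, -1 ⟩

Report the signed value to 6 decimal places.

j₁+j₂−J=1  J+j₁−j₂=0  J−j₁+j₂=4  j₁+j₂+J+1=6
(j₁±m₁, j₂±m₂, J±M) = (1,0,1,4,1,3)
P² = 24
sum k=0..0:
  [0] +1/6 = 1/6
S = 1/6
C² = P²·S² = 2/3 ; C = +0.816497

+0.816497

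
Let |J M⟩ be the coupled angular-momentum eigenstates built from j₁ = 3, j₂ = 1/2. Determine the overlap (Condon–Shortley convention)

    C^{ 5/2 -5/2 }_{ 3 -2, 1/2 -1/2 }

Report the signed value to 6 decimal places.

+0.377964

triangle: 1!×5!×0!/7! = 120/5040
(j±m)!: 1!×5!×0!×1!×0!×5! = 14400
prefactor² = (2J+1)×Δ×N² = 14400/7
  k=0: +1/(0!×1!×5!×0!×0!×0!) = 1/120
Σ = 1/120  ⇒  CG² = 14400/7×1/120² = 1/7
CG = +√(1/7) = +0.377964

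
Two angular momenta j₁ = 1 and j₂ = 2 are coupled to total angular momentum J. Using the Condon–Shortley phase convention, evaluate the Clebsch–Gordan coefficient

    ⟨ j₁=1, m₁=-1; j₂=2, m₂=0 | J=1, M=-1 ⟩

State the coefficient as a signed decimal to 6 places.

+0.316228

j₁+j₂−J=2  J+j₁−j₂=0  J−j₁+j₂=2  j₁+j₂+J+1=5
(j₁±m₁, j₂±m₂, J±M) = (0,2,2,2,0,2)
P² = 8/5
sum k=2..2:
  [2] +1/4 = 1/4
S = 1/4
C² = P²·S² = 1/10 ; C = +0.316228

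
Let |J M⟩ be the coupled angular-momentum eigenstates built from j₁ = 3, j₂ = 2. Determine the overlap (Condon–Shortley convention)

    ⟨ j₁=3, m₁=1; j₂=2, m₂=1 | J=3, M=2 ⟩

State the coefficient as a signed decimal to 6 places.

triangle: 2!*4!*2!/9! = 96/362880
(j±m)!: 4!*2!*3!*1!*5!*1! = 34560
prefactor² = (2J+1)*Δ*N² = 64
  k=1: −1/(1!*1!*1!*2!*3!*0!) = -1/12
  k=2: +1/(2!*0!*0!*1!*4!*1!) = 1/48
Σ = -1/16  ⇒  CG² = 64*(-1/16)² = 1/4
CG = −√(1/4) = -0.500000

-0.500000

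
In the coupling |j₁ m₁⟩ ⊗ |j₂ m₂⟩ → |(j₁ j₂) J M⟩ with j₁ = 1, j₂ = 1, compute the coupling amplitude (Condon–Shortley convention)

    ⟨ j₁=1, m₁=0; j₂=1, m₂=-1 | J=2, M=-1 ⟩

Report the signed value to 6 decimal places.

triangle: 0!·2!·2!/5! = 4/120
(j±m)!: 1!·1!·0!·2!·1!·3! = 12
prefactor² = (2J+1)·Δ·N² = 2
  k=0: +1/(0!·0!·1!·0!·1!·2!) = 1/2
Σ = 1/2  ⇒  CG² = 2·1/2² = 1/2
CG = +√(1/2) = +0.707107

+0.707107  (= +√(1/2))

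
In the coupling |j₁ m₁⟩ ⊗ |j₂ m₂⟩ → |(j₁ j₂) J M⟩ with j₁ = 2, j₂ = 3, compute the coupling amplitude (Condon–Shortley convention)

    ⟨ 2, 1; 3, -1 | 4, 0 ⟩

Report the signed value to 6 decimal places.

√[9·1!3!5!/10! · 3!1!2!4!4!4!] = √(10368/35)
  +(−1)^0/∏(0,1,1,2,2,3)! = 1/24  (running 1/24)
  +(−1)^1/∏(1,0,0,1,3,4)! = -1/144  (running 5/144)
⟨..|..⟩ = √(10368/35)·(5/144) = +0.597614

+0.597614  (= +√(5/14))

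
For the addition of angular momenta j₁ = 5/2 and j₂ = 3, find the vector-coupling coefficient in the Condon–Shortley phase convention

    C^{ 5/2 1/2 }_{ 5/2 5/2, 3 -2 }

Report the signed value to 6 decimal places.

+0.597614  (= +√(5/14))

√[6·3!2!3!/9! · 5!0!1!5!3!2!] = √(1440/7)
  +(−1)^0/∏(0,3,0,1,2,2)! = 1/24  (running 1/24)
⟨..|..⟩ = √(1440/7)·(1/24) = +0.597614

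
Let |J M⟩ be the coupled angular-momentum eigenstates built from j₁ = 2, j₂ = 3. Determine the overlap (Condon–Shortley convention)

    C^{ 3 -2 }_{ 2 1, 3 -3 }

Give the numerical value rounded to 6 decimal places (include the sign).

+0.645497

triangle: 2!*2!*4!/9! = 96/362880
(j±m)!: 3!*1!*0!*6!*1!*5! = 518400
prefactor² = (2J+1)*Δ*N² = 960
  k=0: +1/(0!*2!*1!*0!*1!*4!) = 1/48
Σ = 1/48  ⇒  CG² = 960*1/48² = 5/12
CG = +√(5/12) = +0.645497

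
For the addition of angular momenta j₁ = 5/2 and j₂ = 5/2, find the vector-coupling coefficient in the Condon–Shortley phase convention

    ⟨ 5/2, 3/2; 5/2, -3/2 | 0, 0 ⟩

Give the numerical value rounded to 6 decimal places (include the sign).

−√(1/6) = -0.408248

triangle: 5!*0!*0!/6! = 120/720
(j±m)!: 4!*1!*1!*4!*0!*0! = 576
prefactor² = (2J+1)*Δ*N² = 96
  k=1: −1/(1!*4!*0!*0!*0!*0!) = -1/24
Σ = -1/24  ⇒  CG² = 96*(-1/24)² = 1/6
CG = −√(1/6) = -0.408248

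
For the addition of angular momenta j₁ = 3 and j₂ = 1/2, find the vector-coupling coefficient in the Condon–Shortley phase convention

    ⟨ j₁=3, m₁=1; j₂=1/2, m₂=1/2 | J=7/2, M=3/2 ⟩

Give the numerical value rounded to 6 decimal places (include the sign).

triangle: 0!*6!*1!/8! = 720/40320
(j±m)!: 4!*2!*1!*0!*5!*2! = 11520
prefactor² = (2J+1)*Δ*N² = 11520/7
  k=0: +1/(0!*0!*2!*1!*4!*0!) = 1/48
Σ = 1/48  ⇒  CG² = 11520/7*1/48² = 5/7
CG = +√(5/7) = +0.845154

+0.845154  (= +√(5/7))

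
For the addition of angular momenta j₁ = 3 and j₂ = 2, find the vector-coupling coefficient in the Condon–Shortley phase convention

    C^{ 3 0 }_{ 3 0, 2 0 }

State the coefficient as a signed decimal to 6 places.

−√(4/15) = -0.516398

√[7·2!4!2!/9! · 3!3!2!2!3!3!] = √(48/5)
  +(−1)^0/∏(0,2,3,2,1,0)! = 1/24  (running 1/24)
  +(−1)^1/∏(1,1,2,1,2,1)! = -1/4  (running -5/24)
  +(−1)^2/∏(2,0,1,0,3,2)! = 1/24  (running -1/6)
⟨..|..⟩ = √(48/5)·(-1/6) = -0.516398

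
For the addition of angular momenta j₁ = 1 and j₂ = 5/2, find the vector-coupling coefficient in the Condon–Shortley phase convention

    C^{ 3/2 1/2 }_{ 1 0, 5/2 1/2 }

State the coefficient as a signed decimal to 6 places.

-0.632456

√[4·2!0!3!/6! · 1!1!3!2!2!1!] = √(8/5)
  +(−1)^1/∏(1,1,0,2,0,1)! = -1/2  (running -1/2)
⟨..|..⟩ = √(8/5)·(-1/2) = -0.632456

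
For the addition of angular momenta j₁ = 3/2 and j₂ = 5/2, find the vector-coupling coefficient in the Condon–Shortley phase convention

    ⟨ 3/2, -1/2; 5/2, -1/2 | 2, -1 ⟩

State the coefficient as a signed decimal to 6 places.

−√(25/84) ≈ -0.545545

√[5·2!1!3!/7! · 1!2!2!3!1!3!] = √(12/7)
  +(−1)^1/∏(1,1,1,1,0,2)! = -1/2  (running -1/2)
  +(−1)^2/∏(2,0,0,0,1,3)! = 1/12  (running -5/12)
⟨..|..⟩ = √(12/7)·(-5/12) = -0.545545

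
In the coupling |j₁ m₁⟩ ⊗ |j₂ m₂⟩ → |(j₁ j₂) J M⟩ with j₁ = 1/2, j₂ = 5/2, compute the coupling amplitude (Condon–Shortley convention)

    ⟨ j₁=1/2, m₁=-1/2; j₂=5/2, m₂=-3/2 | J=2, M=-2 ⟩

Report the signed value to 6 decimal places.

√[5·1!0!4!/6! · 0!1!1!4!0!4!] = √(96)
  +(−1)^1/∏(1,0,0,0,0,4)! = -1/24  (running -1/24)
⟨..|..⟩ = √(96)·(-1/24) = -0.408248

-0.408248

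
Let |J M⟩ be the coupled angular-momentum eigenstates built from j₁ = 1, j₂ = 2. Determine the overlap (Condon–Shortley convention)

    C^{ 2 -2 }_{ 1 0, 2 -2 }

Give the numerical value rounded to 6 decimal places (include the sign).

√[5·1!1!3!/6! · 1!1!0!4!0!4!] = √(24)
  +(−1)^0/∏(0,1,1,0,0,3)! = 1/6  (running 1/6)
⟨..|..⟩ = √(24)·(1/6) = +0.816497

+√(2/3) ≈ +0.816497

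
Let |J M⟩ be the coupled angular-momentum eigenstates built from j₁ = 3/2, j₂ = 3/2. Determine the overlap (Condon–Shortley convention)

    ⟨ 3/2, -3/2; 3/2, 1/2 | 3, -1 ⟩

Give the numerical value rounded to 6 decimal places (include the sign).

triangle: 0!*3!*3!/7! = 36/5040
(j±m)!: 0!*3!*2!*1!*2!*4! = 576
prefactor² = (2J+1)*Δ*N² = 144/5
  k=0: +1/(0!*0!*3!*2!*0!*1!) = 1/12
Σ = 1/12  ⇒  CG² = 144/5*1/12² = 1/5
CG = +√(1/5) = +0.447214

+0.447214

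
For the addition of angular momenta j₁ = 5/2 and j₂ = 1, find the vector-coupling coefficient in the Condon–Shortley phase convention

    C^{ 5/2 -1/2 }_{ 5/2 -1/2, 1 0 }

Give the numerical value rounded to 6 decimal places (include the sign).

√[6·1!4!1!/7! · 2!3!1!1!2!3!] = √(144/35)
  +(−1)^0/∏(0,1,3,1,1,0)! = 1/6  (running 1/6)
  +(−1)^1/∏(1,0,2,0,2,1)! = -1/4  (running -1/12)
⟨..|..⟩ = √(144/35)·(-1/12) = -0.169031

−√(1/35) = -0.169031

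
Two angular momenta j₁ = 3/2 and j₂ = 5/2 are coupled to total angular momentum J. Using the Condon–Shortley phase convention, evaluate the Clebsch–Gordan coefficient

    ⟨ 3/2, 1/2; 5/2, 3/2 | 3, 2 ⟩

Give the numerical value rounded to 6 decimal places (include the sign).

j₁+j₂−J=1  J+j₁−j₂=2  J−j₁+j₂=4  j₁+j₂+J+1=8
(j₁±m₁, j₂±m₂, J±M) = (2,1,4,1,5,1)
P² = 48
sum k=0..1:
  [0] +1/24 = 1/24
  [1] −1/12 = -1/12
S = -1/24
C² = P²·S² = 1/12 ; C = -0.288675

-0.288675  (= −√(1/12))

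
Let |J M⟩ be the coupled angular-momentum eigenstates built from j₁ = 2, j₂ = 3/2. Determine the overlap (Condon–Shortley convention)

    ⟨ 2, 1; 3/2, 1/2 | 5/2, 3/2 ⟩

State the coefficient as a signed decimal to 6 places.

+√(1/35) ≈ +0.169031

triangle: 1!*3!*2!/7! = 12/5040
(j±m)!: 3!*1!*2!*1!*4!*1! = 288
prefactor² = (2J+1)*Δ*N² = 144/35
  k=0: +1/(0!*1!*1!*2!*2!*0!) = 1/4
  k=1: −1/(1!*0!*0!*1!*3!*1!) = -1/6
Σ = 1/12  ⇒  CG² = 144/35*1/12² = 1/35
CG = +√(1/35) = +0.169031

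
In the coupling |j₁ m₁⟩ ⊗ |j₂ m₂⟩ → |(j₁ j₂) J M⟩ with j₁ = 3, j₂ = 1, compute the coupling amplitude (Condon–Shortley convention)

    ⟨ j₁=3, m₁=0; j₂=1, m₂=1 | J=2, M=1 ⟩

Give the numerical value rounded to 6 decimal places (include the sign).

+0.377964  (= +√(1/7))

j₁+j₂−J=2  J+j₁−j₂=4  J−j₁+j₂=0  j₁+j₂+J+1=7
(j₁±m₁, j₂±m₂, J±M) = (3,3,2,0,3,1)
P² = 144/7
sum k=2..2:
  [2] +1/12 = 1/12
S = 1/12
C² = P²·S² = 1/7 ; C = +0.377964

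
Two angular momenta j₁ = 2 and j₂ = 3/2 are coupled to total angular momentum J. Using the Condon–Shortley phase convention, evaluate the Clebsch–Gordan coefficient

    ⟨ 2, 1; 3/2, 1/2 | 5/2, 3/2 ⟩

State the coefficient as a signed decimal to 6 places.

+√(1/35) = +0.169031

triangle: 1!·3!·2!/7! = 12/5040
(j±m)!: 3!·1!·2!·1!·4!·1! = 288
prefactor² = (2J+1)·Δ·N² = 144/35
  k=0: +1/(0!·1!·1!·2!·2!·0!) = 1/4
  k=1: −1/(1!·0!·0!·1!·3!·1!) = -1/6
Σ = 1/12  ⇒  CG² = 144/35·1/12² = 1/35
CG = +√(1/35) = +0.169031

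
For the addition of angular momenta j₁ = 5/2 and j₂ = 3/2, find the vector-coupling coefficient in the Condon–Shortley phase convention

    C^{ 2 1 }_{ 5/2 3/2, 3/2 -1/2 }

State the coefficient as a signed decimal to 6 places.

+0.154303

triangle: 2!*3!*1!/7! = 12/5040
(j±m)!: 4!*1!*1!*2!*3!*1! = 288
prefactor² = (2J+1)*Δ*N² = 24/7
  k=0: +1/(0!*2!*1!*1!*2!*0!) = 1/4
  k=1: −1/(1!*1!*0!*0!*3!*1!) = -1/6
Σ = 1/12  ⇒  CG² = 24/7*1/12² = 1/42
CG = +√(1/42) = +0.154303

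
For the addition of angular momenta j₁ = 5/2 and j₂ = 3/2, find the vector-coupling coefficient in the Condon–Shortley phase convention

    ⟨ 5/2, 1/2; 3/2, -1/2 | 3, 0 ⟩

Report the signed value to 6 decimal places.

+0.447214

√[7·1!4!2!/8! · 3!2!1!2!3!3!] = √(36/5)
  +(−1)^0/∏(0,1,2,1,2,1)! = 1/4  (running 1/4)
  +(−1)^1/∏(1,0,1,0,3,2)! = -1/12  (running 1/6)
⟨..|..⟩ = √(36/5)·(1/6) = +0.447214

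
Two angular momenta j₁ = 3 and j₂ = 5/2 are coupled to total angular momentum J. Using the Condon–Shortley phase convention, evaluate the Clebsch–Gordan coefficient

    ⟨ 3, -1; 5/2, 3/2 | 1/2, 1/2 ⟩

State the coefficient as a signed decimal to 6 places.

j₁+j₂−J=5  J+j₁−j₂=1  J−j₁+j₂=0  j₁+j₂+J+1=7
(j₁±m₁, j₂±m₂, J±M) = (2,4,4,1,1,0)
P² = 384/7
sum k=4..4:
  [4] +1/24 = 1/24
S = 1/24
C² = P²·S² = 2/21 ; C = +0.308607

+√(2/21) = +0.308607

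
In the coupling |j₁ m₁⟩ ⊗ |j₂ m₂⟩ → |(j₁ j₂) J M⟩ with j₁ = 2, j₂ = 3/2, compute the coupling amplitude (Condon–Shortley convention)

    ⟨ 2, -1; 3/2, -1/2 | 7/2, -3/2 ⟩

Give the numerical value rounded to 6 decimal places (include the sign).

j₁+j₂−J=0  J+j₁−j₂=4  J−j₁+j₂=3  j₁+j₂+J+1=8
(j₁±m₁, j₂±m₂, J±M) = (1,3,1,2,2,5)
P² = 576/7
sum k=0..0:
  [0] +1/12 = 1/12
S = 1/12
C² = P²·S² = 4/7 ; C = +0.755929

+√(4/7) = +0.755929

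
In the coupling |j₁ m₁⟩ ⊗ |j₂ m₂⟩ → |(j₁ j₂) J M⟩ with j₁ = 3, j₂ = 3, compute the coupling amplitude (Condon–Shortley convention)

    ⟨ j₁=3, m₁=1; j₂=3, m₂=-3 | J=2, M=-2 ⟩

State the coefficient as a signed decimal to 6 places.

+0.345033  (= +√(5/42))

√[5·4!2!2!/9! · 4!2!0!6!0!4!] = √(7680/7)
  +(−1)^0/∏(0,4,2,0,0,2)! = 1/96  (running 1/96)
⟨..|..⟩ = √(7680/7)·(1/96) = +0.345033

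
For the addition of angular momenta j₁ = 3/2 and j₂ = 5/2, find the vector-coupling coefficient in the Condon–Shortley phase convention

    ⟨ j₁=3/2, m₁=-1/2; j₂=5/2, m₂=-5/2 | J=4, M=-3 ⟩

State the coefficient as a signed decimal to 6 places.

√[9·0!3!5!/9! · 1!2!0!5!1!7!] = √(21600)
  +(−1)^0/∏(0,0,2,0,1,5)! = 1/240  (running 1/240)
⟨..|..⟩ = √(21600)·(1/240) = +0.612372

+0.612372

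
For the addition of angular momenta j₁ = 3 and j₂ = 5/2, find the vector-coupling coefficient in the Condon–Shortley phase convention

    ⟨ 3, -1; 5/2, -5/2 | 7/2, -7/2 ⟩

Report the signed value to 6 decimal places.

√[8·2!4!3!/10! · 2!4!0!5!0!7!] = √(18432)
  +(−1)^0/∏(0,2,4,0,0,3)! = 1/288  (running 1/288)
⟨..|..⟩ = √(18432)·(1/288) = +0.471405

+0.471405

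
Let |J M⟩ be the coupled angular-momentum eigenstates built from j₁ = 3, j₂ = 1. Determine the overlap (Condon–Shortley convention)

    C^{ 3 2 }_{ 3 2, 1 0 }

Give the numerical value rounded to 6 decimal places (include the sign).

j₁+j₂−J=1  J+j₁−j₂=5  J−j₁+j₂=1  j₁+j₂+J+1=8
(j₁±m₁, j₂±m₂, J±M) = (5,1,1,1,5,1)
P² = 300
sum k=0..1:
  [0] +1/24 = 1/24
  [1] −1/120 = -1/120
S = 1/30
C² = P²·S² = 1/3 ; C = +0.577350

+0.577350  (= +√(1/3))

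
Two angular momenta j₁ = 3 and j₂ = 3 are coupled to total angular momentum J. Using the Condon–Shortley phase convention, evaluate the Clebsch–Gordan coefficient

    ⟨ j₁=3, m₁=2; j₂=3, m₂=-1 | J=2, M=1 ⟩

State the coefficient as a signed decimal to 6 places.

−√(5/28) = -0.422577

√[5·4!2!2!/9! · 5!1!2!4!3!1!] = √(320/7)
  +(−1)^0/∏(0,4,1,2,1,0)! = 1/48  (running 1/48)
  +(−1)^1/∏(1,3,0,1,2,1)! = -1/12  (running -1/16)
⟨..|..⟩ = √(320/7)·(-1/16) = -0.422577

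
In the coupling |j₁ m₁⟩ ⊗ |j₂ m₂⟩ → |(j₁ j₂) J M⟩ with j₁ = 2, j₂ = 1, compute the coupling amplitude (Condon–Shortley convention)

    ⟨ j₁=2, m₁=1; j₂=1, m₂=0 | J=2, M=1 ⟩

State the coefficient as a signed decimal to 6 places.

+0.408248

j₁+j₂−J=1  J+j₁−j₂=3  J−j₁+j₂=1  j₁+j₂+J+1=6
(j₁±m₁, j₂±m₂, J±M) = (3,1,1,1,3,1)
P² = 3/2
sum k=0..1:
  [0] +1/2 = 1/2
  [1] −1/6 = -1/6
S = 1/3
C² = P²·S² = 1/6 ; C = +0.408248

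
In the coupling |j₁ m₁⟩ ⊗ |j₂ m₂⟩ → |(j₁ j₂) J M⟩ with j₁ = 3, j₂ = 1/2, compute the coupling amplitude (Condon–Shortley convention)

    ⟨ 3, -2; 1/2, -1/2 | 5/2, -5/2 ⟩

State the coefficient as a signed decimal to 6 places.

+0.377964

√[6·1!5!0!/7! · 1!5!0!1!0!5!] = √(14400/7)
  +(−1)^0/∏(0,1,5,0,0,0)! = 1/120  (running 1/120)
⟨..|..⟩ = √(14400/7)·(1/120) = +0.377964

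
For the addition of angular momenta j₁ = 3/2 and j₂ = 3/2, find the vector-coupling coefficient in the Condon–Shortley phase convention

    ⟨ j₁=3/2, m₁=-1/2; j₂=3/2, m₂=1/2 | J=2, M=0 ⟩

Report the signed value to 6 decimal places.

-0.500000  (= −√(1/4))

√[5·1!2!2!/6! · 1!2!2!1!2!2!] = √(4/9)
  +(−1)^0/∏(0,1,2,2,0,0)! = 1/4  (running 1/4)
  +(−1)^1/∏(1,0,1,1,1,1)! = -1  (running -3/4)
⟨..|..⟩ = √(4/9)·(-3/4) = -0.500000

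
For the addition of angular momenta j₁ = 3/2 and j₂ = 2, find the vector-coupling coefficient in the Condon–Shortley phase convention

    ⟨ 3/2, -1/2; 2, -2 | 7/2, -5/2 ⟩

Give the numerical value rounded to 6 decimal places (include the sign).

j₁+j₂−J=0  J+j₁−j₂=3  J−j₁+j₂=4  j₁+j₂+J+1=8
(j₁±m₁, j₂±m₂, J±M) = (1,2,0,4,1,6)
P² = 6912/7
sum k=0..0:
  [0] +1/48 = 1/48
S = 1/48
C² = P²·S² = 3/7 ; C = +0.654654

+0.654654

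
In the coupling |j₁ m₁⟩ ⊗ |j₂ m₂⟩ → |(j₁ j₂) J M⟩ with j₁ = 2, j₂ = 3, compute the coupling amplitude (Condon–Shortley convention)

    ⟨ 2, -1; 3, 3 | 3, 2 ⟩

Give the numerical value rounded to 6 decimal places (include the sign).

triangle: 2!·2!·4!/9! = 96/362880
(j±m)!: 1!·3!·6!·0!·5!·1! = 518400
prefactor² = (2J+1)·Δ·N² = 960
  k=2: +1/(2!·0!·1!·4!·1!·0!) = 1/48
Σ = 1/48  ⇒  CG² = 960·1/48² = 5/12
CG = +√(5/12) = +0.645497

+0.645497  (= +√(5/12))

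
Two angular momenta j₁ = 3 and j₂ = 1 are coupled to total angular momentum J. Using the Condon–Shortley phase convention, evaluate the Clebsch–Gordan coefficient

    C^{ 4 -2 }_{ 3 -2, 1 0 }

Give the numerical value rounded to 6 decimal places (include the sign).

triangle: 0!·6!·2!/9! = 1440/362880
(j±m)!: 1!·5!·1!·1!·2!·6! = 172800
prefactor² = (2J+1)·Δ·N² = 43200/7
  k=0: +1/(0!·0!·5!·1!·1!·1!) = 1/120
Σ = 1/120  ⇒  CG² = 43200/7·1/120² = 3/7
CG = +√(3/7) = +0.654654

+√(3/7) ≈ +0.654654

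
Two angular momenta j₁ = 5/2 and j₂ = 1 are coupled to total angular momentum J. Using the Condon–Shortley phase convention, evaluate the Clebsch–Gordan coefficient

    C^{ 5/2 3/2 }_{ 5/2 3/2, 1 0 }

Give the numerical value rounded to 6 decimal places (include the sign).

+√(9/35) = +0.507093

√[6·1!4!1!/7! · 4!1!1!1!4!1!] = √(576/35)
  +(−1)^0/∏(0,1,1,1,3,0)! = 1/6  (running 1/6)
  +(−1)^1/∏(1,0,0,0,4,1)! = -1/24  (running 1/8)
⟨..|..⟩ = √(576/35)·(1/8) = +0.507093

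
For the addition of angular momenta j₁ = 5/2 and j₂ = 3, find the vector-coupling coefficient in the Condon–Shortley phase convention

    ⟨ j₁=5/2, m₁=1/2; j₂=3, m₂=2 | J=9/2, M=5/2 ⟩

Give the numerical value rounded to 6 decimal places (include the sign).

−√(49/198) ≈ -0.497468

√[10·1!4!5!/11! · 3!2!5!1!7!2!] = √(115200/11)
  +(−1)^0/∏(0,1,2,5,2,0)! = 1/480  (running 1/480)
  +(−1)^1/∏(1,0,1,4,3,1)! = -1/144  (running -7/1440)
⟨..|..⟩ = √(115200/11)·(-7/1440) = -0.497468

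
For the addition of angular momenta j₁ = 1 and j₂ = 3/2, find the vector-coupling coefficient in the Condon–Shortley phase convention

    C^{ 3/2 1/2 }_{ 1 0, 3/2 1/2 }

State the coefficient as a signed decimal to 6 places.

triangle: 1!*1!*2!/5! = 2/120
(j±m)!: 1!*1!*2!*1!*2!*1! = 4
prefactor² = (2J+1)*Δ*N² = 4/15
  k=0: +1/(0!*1!*1!*2!*0!*0!) = 1/2
  k=1: −1/(1!*0!*0!*1!*1!*1!) = -1
Σ = -1/2  ⇒  CG² = 4/15*(-1/2)² = 1/15
CG = −√(1/15) = -0.258199

-0.258199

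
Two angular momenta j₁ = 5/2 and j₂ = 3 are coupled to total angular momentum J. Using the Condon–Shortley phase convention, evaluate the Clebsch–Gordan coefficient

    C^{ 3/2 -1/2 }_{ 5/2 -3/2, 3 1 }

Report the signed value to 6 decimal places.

−√(7/30) = -0.483046

j₁+j₂−J=4  J+j₁−j₂=1  J−j₁+j₂=2  j₁+j₂+J+1=8
(j₁±m₁, j₂±m₂, J±M) = (1,4,4,2,1,2)
P² = 384/35
sum k=3..4:
  [3] −1/6 = -1/6
  [4] +1/48 = 1/48
S = -7/48
C² = P²·S² = 7/30 ; C = -0.483046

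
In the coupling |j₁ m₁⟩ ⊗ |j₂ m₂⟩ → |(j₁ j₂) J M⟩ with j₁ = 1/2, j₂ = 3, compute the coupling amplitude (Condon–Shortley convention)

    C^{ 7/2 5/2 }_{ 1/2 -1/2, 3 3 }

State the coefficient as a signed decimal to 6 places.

+√(1/7) = +0.377964

triangle: 0!*1!*6!/8! = 720/40320
(j±m)!: 0!*1!*6!*0!*6!*1! = 518400
prefactor² = (2J+1)*Δ*N² = 518400/7
  k=0: +1/(0!*0!*1!*6!*0!*0!) = 1/720
Σ = 1/720  ⇒  CG² = 518400/7*1/720² = 1/7
CG = +√(1/7) = +0.377964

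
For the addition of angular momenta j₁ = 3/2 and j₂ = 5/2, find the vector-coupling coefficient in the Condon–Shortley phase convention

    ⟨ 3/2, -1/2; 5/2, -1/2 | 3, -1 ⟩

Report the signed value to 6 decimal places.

−√(1/60) ≈ -0.129099

triangle: 1!×2!×4!/8! = 48/40320
(j±m)!: 1!×2!×2!×3!×2!×4! = 1152
prefactor² = (2J+1)×Δ×N² = 48/5
  k=0: +1/(0!×1!×2!×2!×0!×2!) = 1/8
  k=1: −1/(1!×0!×1!×1!×1!×3!) = -1/6
Σ = -1/24  ⇒  CG² = 48/5×(-1/24)² = 1/60
CG = −√(1/60) = -0.129099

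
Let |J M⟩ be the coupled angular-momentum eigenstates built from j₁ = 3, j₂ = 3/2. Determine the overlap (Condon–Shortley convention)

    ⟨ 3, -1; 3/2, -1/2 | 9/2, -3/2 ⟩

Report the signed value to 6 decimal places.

j₁+j₂−J=0  J+j₁−j₂=6  J−j₁+j₂=3  j₁+j₂+J+1=10
(j₁±m₁, j₂±m₂, J±M) = (2,4,1,2,3,6)
P² = 34560/7
sum k=0..0:
  [0] +1/96 = 1/96
S = 1/96
C² = P²·S² = 15/28 ; C = +0.731925

+√(15/28) = +0.731925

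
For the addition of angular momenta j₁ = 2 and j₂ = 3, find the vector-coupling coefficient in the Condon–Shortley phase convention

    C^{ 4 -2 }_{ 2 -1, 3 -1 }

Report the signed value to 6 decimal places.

triangle: 1!×3!×5!/10! = 720/3628800
(j±m)!: 1!×3!×2!×4!×2!×6! = 414720
prefactor² = (2J+1)×Δ×N² = 5184/7
  k=0: +1/(0!×1!×3!×2!×0!×3!) = 1/72
  k=1: −1/(1!×0!×2!×1!×1!×4!) = -1/48
Σ = -1/144  ⇒  CG² = 5184/7×(-1/144)² = 1/28
CG = −√(1/28) = -0.188982

−√(1/28) = -0.188982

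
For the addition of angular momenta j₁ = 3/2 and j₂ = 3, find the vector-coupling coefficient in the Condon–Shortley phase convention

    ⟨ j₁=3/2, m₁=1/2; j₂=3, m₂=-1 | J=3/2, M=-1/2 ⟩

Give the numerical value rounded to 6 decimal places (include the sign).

j₁+j₂−J=3  J+j₁−j₂=0  J−j₁+j₂=3  j₁+j₂+J+1=7
(j₁±m₁, j₂±m₂, J±M) = (2,1,2,4,1,2)
P² = 192/35
sum k=1..1:
  [1] −1/4 = -1/4
S = -1/4
C² = P²·S² = 12/35 ; C = -0.585540

-0.585540  (= −√(12/35))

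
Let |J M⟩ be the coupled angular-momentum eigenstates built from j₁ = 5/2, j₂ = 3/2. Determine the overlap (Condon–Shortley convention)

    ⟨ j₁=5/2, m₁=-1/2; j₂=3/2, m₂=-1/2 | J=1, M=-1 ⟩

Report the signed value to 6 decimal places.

−√(3/20) = -0.387298

j₁+j₂−J=3  J+j₁−j₂=2  J−j₁+j₂=0  j₁+j₂+J+1=6
(j₁±m₁, j₂±m₂, J±M) = (2,3,1,2,0,2)
P² = 12/5
sum k=1..1:
  [1] −1/4 = -1/4
S = -1/4
C² = P²·S² = 3/20 ; C = -0.387298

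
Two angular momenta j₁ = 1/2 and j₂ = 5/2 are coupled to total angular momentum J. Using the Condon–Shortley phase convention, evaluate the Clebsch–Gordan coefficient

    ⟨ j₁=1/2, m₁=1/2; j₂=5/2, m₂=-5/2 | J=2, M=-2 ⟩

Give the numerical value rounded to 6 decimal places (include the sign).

√[5·1!0!4!/6! · 1!0!0!5!0!4!] = √(480)
  +(−1)^0/∏(0,1,0,0,0,4)! = 1/24  (running 1/24)
⟨..|..⟩ = √(480)·(1/24) = +0.912871

+0.912871  (= +√(5/6))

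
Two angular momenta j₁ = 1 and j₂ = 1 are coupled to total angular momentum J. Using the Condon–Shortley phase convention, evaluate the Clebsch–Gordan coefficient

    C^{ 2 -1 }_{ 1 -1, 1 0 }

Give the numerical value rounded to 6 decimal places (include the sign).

+0.707107  (= +√(1/2))

triangle: 0!×2!×2!/5! = 4/120
(j±m)!: 0!×2!×1!×1!×1!×3! = 12
prefactor² = (2J+1)×Δ×N² = 2
  k=0: +1/(0!×0!×2!×1!×0!×1!) = 1/2
Σ = 1/2  ⇒  CG² = 2×1/2² = 1/2
CG = +√(1/2) = +0.707107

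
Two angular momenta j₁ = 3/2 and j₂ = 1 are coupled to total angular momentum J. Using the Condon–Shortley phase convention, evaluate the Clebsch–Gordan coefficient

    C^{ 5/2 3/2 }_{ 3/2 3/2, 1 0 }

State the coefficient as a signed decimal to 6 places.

√[6·0!3!2!/6! · 3!0!1!1!4!1!] = √(72/5)
  +(−1)^0/∏(0,0,0,1,3,1)! = 1/6  (running 1/6)
⟨..|..⟩ = √(72/5)·(1/6) = +0.632456

+√(2/5) = +0.632456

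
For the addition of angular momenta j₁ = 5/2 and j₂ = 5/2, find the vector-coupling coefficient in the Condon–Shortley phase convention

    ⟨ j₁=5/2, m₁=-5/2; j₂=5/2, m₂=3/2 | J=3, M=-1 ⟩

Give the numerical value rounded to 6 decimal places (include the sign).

+√(1/3) = +0.577350

triangle: 2!·3!·3!/9! = 72/362880
(j±m)!: 0!·5!·4!·1!·2!·4! = 138240
prefactor² = (2J+1)·Δ·N² = 192
  k=2: +1/(2!·0!·3!·2!·0!·1!) = 1/24
Σ = 1/24  ⇒  CG² = 192·1/24² = 1/3
CG = +√(1/3) = +0.577350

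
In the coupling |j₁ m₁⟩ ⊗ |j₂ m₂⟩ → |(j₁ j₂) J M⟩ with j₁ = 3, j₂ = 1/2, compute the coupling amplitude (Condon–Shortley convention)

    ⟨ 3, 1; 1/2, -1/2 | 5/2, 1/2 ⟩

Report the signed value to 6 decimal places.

triangle: 1!*5!*0!/7! = 120/5040
(j±m)!: 4!*2!*0!*1!*3!*2! = 576
prefactor² = (2J+1)*Δ*N² = 576/7
  k=0: +1/(0!*1!*2!*0!*3!*0!) = 1/12
Σ = 1/12  ⇒  CG² = 576/7*1/12² = 4/7
CG = +√(4/7) = +0.755929

+0.755929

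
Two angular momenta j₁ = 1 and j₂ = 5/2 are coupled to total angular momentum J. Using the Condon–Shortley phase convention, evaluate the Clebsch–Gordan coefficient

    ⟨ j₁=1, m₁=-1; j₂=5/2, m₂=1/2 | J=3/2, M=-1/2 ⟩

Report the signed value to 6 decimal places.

√[4·2!0!3!/6! · 0!2!3!2!1!2!] = √(16/5)
  +(−1)^2/∏(2,0,0,1,0,2)! = 1/4  (running 1/4)
⟨..|..⟩ = √(16/5)·(1/4) = +0.447214

+0.447214  (= +√(1/5))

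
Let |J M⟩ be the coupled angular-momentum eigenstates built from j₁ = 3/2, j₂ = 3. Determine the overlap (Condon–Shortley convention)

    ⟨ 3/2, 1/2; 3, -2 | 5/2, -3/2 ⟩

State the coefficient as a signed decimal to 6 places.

+0.267261  (= +√(1/14))

triangle: 2!×1!×4!/8! = 48/40320
(j±m)!: 2!×1!×1!×5!×1!×4! = 5760
prefactor² = (2J+1)×Δ×N² = 288/7
  k=0: +1/(0!×2!×1!×1!×0!×3!) = 1/12
  k=1: −1/(1!×1!×0!×0!×1!×4!) = -1/24
Σ = 1/24  ⇒  CG² = 288/7×1/24² = 1/14
CG = +√(1/14) = +0.267261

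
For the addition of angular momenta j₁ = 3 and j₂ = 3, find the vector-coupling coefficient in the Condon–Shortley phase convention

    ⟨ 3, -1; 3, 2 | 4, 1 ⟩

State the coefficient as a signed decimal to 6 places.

+√(16/77) = +0.455842

j₁+j₂−J=2  J+j₁−j₂=4  J−j₁+j₂=4  j₁+j₂+J+1=11
(j₁±m₁, j₂±m₂, J±M) = (2,4,5,1,5,3)
P² = 82944/77
sum k=1..2:
  [1] −1/144 = -1/144
  [2] +1/48 = 1/48
S = 1/72
C² = P²·S² = 16/77 ; C = +0.455842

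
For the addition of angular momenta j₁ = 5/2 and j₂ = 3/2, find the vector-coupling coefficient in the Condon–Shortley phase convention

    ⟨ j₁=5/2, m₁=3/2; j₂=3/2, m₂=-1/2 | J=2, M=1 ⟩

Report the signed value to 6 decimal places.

+√(1/42) = +0.154303

triangle: 2!×3!×1!/7! = 12/5040
(j±m)!: 4!×1!×1!×2!×3!×1! = 288
prefactor² = (2J+1)×Δ×N² = 24/7
  k=0: +1/(0!×2!×1!×1!×2!×0!) = 1/4
  k=1: −1/(1!×1!×0!×0!×3!×1!) = -1/6
Σ = 1/12  ⇒  CG² = 24/7×1/12² = 1/42
CG = +√(1/42) = +0.154303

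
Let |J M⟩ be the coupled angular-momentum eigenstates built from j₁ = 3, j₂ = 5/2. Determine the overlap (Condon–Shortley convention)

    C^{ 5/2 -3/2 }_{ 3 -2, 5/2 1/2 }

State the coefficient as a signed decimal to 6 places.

√[6·3!3!2!/9! · 1!5!3!2!1!4!] = √(288/7)
  +(−1)^2/∏(2,1,3,1,0,1)! = 1/12  (running 1/12)
  +(−1)^3/∏(3,0,2,0,1,2)! = -1/24  (running 1/24)
⟨..|..⟩ = √(288/7)·(1/24) = +0.267261

+√(1/14) = +0.267261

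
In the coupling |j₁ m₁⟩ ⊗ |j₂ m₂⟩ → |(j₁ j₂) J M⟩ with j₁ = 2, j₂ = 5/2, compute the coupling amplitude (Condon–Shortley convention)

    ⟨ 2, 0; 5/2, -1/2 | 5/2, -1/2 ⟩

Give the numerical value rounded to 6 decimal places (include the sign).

-0.478091

j₁+j₂−J=2  J+j₁−j₂=2  J−j₁+j₂=3  j₁+j₂+J+1=8
(j₁±m₁, j₂±m₂, J±M) = (2,2,2,3,2,3)
P² = 72/35
sum k=0..2:
  [0] +1/8 = 1/8
  [1] −1/2 = -1/2
  [2] +1/24 = 1/24
S = -1/3
C² = P²·S² = 8/35 ; C = -0.478091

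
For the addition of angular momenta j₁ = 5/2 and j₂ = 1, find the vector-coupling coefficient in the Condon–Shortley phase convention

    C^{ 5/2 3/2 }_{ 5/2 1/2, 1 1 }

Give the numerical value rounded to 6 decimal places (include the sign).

j₁+j₂−J=1  J+j₁−j₂=4  J−j₁+j₂=1  j₁+j₂+J+1=7
(j₁±m₁, j₂±m₂, J±M) = (3,2,2,0,4,1)
P² = 576/35
sum k=1..1:
  [1] −1/6 = -1/6
S = -1/6
C² = P²·S² = 16/35 ; C = -0.676123

−√(16/35) = -0.676123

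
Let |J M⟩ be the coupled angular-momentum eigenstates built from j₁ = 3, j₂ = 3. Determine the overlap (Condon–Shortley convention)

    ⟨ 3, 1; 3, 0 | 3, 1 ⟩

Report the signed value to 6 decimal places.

-0.408248  (= −√(1/6))

j₁+j₂−J=3  J+j₁−j₂=3  J−j₁+j₂=3  j₁+j₂+J+1=10
(j₁±m₁, j₂±m₂, J±M) = (4,2,3,3,4,2)
P² = 864/25
sum k=0..2:
  [0] +1/72 = 1/72
  [1] −1/8 = -1/8
  [2] +1/24 = 1/24
S = -5/72
C² = P²·S² = 1/6 ; C = -0.408248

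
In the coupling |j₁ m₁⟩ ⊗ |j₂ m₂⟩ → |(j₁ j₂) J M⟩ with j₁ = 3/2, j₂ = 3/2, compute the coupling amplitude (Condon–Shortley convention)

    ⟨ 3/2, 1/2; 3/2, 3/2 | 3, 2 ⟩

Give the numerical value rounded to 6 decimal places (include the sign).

j₁+j₂−J=0  J+j₁−j₂=3  J−j₁+j₂=3  j₁+j₂+J+1=7
(j₁±m₁, j₂±m₂, J±M) = (2,1,3,0,5,1)
P² = 72
sum k=0..0:
  [0] +1/12 = 1/12
S = 1/12
C² = P²·S² = 1/2 ; C = +0.707107

+√(1/2) = +0.707107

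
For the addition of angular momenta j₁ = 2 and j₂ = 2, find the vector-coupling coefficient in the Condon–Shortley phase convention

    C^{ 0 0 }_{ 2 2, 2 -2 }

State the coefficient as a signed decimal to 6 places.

j₁+j₂−J=4  J+j₁−j₂=0  J−j₁+j₂=0  j₁+j₂+J+1=5
(j₁±m₁, j₂±m₂, J±M) = (4,0,0,4,0,0)
P² = 576/5
sum k=0..0:
  [0] +1/24 = 1/24
S = 1/24
C² = P²·S² = 1/5 ; C = +0.447214

+√(1/5) ≈ +0.447214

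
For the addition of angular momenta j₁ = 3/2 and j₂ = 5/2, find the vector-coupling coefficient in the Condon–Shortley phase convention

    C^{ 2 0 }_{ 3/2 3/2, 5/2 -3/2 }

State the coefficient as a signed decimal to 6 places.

+√(3/7) ≈ +0.654654

√[5·2!1!3!/7! · 3!0!1!4!2!2!] = √(48/7)
  +(−1)^0/∏(0,2,0,1,1,2)! = 1/4  (running 1/4)
⟨..|..⟩ = √(48/7)·(1/4) = +0.654654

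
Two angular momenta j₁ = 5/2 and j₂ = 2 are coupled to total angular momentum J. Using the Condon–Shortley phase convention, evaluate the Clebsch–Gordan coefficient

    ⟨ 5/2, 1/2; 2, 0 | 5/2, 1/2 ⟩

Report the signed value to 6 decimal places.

j₁+j₂−J=2  J+j₁−j₂=3  J−j₁+j₂=2  j₁+j₂+J+1=8
(j₁±m₁, j₂±m₂, J±M) = (3,2,2,2,3,2)
P² = 72/35
sum k=0..2:
  [0] +1/8 = 1/8
  [1] −1/2 = -1/2
  [2] +1/24 = 1/24
S = -1/3
C² = P²·S² = 8/35 ; C = -0.478091

−√(8/35) ≈ -0.478091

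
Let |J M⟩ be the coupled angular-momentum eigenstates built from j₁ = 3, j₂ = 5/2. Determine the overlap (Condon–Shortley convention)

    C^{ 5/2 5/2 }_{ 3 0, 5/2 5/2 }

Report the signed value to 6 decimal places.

√[6·3!3!2!/9! · 3!3!5!0!5!0!] = √(4320/7)
  +(−1)^3/∏(3,0,0,2,3,0)! = -1/72  (running -1/72)
⟨..|..⟩ = √(4320/7)·(-1/72) = -0.345033

−√(5/42) = -0.345033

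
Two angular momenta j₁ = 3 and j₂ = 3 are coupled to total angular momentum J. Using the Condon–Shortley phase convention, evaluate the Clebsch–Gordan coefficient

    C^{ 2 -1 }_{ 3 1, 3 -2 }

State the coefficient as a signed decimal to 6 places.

triangle: 4!·2!·2!/9! = 96/362880
(j±m)!: 4!·2!·1!·5!·1!·3! = 34560
prefactor² = (2J+1)·Δ·N² = 320/7
  k=0: +1/(0!·4!·2!·1!·0!·1!) = 1/48
  k=1: −1/(1!·3!·1!·0!·1!·2!) = -1/12
Σ = -1/16  ⇒  CG² = 320/7·(-1/16)² = 5/28
CG = −√(5/28) = -0.422577

−√(5/28) = -0.422577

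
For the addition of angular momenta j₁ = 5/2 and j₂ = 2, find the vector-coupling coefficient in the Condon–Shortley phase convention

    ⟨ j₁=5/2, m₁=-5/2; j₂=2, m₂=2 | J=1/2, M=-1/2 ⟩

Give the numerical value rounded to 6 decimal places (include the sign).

j₁+j₂−J=4  J+j₁−j₂=1  J−j₁+j₂=0  j₁+j₂+J+1=6
(j₁±m₁, j₂±m₂, J±M) = (0,5,4,0,0,1)
P² = 192
sum k=4..4:
  [4] +1/24 = 1/24
S = 1/24
C² = P²·S² = 1/3 ; C = +0.577350

+0.577350  (= +√(1/3))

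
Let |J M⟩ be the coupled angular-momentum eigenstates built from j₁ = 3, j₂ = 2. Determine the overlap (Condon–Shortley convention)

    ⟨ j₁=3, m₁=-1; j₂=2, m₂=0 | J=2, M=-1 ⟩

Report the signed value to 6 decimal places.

j₁+j₂−J=3  J+j₁−j₂=3  J−j₁+j₂=1  j₁+j₂+J+1=8
(j₁±m₁, j₂±m₂, J±M) = (2,4,2,2,1,3)
P² = 36/7
sum k=1..2:
  [1] −1/12 = -1/12
  [2] +1/4 = 1/4
S = 1/6
C² = P²·S² = 1/7 ; C = +0.377964

+0.377964  (= +√(1/7))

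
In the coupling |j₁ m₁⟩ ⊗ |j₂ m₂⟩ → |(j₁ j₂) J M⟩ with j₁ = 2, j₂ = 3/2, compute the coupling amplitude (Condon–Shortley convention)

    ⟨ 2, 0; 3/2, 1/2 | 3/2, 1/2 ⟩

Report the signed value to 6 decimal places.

-0.447214  (= −√(1/5))

√[4·2!2!1!/6! · 2!2!2!1!2!1!] = √(16/45)
  +(−1)^1/∏(1,1,1,1,1,0)! = -1  (running -1)
  +(−1)^2/∏(2,0,0,0,2,1)! = 1/4  (running -3/4)
⟨..|..⟩ = √(16/45)·(-3/4) = -0.447214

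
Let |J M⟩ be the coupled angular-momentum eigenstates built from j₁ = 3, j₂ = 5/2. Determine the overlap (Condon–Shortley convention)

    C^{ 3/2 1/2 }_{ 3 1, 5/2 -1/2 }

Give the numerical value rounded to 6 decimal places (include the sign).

triangle: 4!×2!×1!/8! = 48/40320
(j±m)!: 4!×2!×2!×3!×2!×1! = 1152
prefactor² = (2J+1)×Δ×N² = 192/35
  k=1: −1/(1!×3!×1!×1!×1!×0!) = -1/6
  k=2: +1/(2!×2!×0!×0!×2!×1!) = 1/8
Σ = -1/24  ⇒  CG² = 192/35×(-1/24)² = 1/105
CG = −√(1/105) = -0.097590

-0.097590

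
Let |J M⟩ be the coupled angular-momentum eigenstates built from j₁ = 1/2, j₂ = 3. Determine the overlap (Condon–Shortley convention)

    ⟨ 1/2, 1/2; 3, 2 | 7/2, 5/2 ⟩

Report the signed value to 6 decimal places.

triangle: 0!·1!·6!/8! = 720/40320
(j±m)!: 1!·0!·5!·1!·6!·1! = 86400
prefactor² = (2J+1)·Δ·N² = 86400/7
  k=0: +1/(0!·0!·0!·5!·1!·1!) = 1/120
Σ = 1/120  ⇒  CG² = 86400/7·1/120² = 6/7
CG = +√(6/7) = +0.925820

+0.925820  (= +√(6/7))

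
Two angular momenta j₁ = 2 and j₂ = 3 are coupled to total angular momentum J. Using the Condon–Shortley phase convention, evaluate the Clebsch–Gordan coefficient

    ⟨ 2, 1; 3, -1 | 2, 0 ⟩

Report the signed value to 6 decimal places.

j₁+j₂−J=3  J+j₁−j₂=1  J−j₁+j₂=3  j₁+j₂+J+1=8
(j₁±m₁, j₂±m₂, J±M) = (3,1,2,4,2,2)
P² = 36/7
sum k=0..1:
  [0] +1/12 = 1/12
  [1] −1/4 = -1/4
S = -1/6
C² = P²·S² = 1/7 ; C = -0.377964

-0.377964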